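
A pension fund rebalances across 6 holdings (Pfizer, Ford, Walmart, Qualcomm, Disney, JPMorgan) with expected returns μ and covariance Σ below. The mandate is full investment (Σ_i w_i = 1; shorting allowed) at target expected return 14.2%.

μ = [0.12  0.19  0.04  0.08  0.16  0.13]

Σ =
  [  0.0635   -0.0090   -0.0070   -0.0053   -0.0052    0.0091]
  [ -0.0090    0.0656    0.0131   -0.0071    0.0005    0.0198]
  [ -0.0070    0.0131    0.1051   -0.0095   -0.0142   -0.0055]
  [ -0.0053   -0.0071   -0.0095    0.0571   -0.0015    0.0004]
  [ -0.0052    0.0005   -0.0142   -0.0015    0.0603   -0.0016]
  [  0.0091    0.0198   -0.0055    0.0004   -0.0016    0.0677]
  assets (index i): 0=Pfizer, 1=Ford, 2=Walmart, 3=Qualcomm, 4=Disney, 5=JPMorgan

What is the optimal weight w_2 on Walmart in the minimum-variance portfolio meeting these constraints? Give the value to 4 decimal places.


0.0340

p=Σ⁻¹μ = [2.7562  3.0917  0.8481  2.2595  3.1420  0.7753]
q=Σ⁻¹𝟙 = [22.1352  15.0740  14.8591  24.4480  22.7134  8.9866]
a=μᵀp=1.736364  b=𝟙ᵀp=12.872870  c=𝟙ᵀq=108.216142  D=ac−b²=22.191799
λ₁=(c·0.142−b)/D = (108.216142·0.142−12.872870)/22.191799 = 0.112376
λ₂=(a−b·0.142)/D = (1.736364−12.872870·0.142)/22.191799 = -0.004127
w* = 0.112376·p + -0.004127·q:
  w_0 = 0.112376·2.7562 + -0.004127·22.1352 = 0.2184  (Pfizer)
  w_1 = 0.112376·3.0917 + -0.004127·15.0740 = 0.2852  (Ford)
  w_2 = 0.112376·0.8481 + -0.004127·14.8591 = 0.0340  (Walmart)
  w_3 = 0.112376·2.2595 + -0.004127·24.4480 = 0.1530  (Qualcomm)
  w_4 = 0.112376·3.1420 + -0.004127·22.7134 = 0.2593  (Disney)
  w_5 = 0.112376·0.7753 + -0.004127·8.9866 = 0.0500  (JPMorgan)
Σw_i=1.0000  μᵀw=0.1420
σ²=wᵀΣw=λ₁·μ_p+λ₂ = 0.112376·0.142 + -0.004127 = 0.011830 ≈ 0.0118


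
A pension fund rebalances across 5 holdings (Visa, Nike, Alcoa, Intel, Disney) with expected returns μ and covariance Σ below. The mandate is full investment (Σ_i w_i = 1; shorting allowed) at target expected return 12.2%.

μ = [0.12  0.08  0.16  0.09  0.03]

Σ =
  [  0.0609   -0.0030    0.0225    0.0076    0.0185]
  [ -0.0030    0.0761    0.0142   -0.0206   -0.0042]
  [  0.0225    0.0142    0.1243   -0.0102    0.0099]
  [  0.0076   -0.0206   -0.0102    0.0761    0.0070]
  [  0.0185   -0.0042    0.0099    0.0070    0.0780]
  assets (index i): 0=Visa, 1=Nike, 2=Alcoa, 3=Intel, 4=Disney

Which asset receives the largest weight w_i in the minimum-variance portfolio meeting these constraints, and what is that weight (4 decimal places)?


Visa (0.3428)

x=Σ⁻¹μ = [1.5268  1.3327  0.9986  1.5405  -0.1707]
y=Σ⁻¹𝟙 = [10.6894  17.6930  4.7274  16.6551  9.1432]
a=μᵀx=0.583125  b=𝟙ᵀx=5.227802  c=𝟙ᵀy=58.908061  D=ac−b²=7.020868
λ₁=(c·0.122−b)/D = (58.908061·0.122−5.227802)/7.020868 = 0.279023
λ₂=(a−b·0.122)/D = (0.583125−5.227802·0.122)/7.020868 = -0.007786
w* = 0.279023·x + -0.007786·y:
  w_0 = 0.279023·1.5268 + -0.007786·10.6894 = 0.3428  (Visa)
  w_1 = 0.279023·1.3327 + -0.007786·17.6930 = 0.2341  (Nike)
  w_2 = 0.279023·0.9986 + -0.007786·4.7274 = 0.2418  (Alcoa)
  w_3 = 0.279023·1.5405 + -0.007786·16.6551 = 0.3001  (Intel)
  w_4 = 0.279023·-0.1707 + -0.007786·9.1432 = -0.1188  (Disney)
Σw_i=1.0000  μᵀw=0.1220
σ²=wᵀΣw=λ₁·μ_p+λ₂ = 0.279023·0.122 + -0.007786 = 0.026254 ≈ 0.0263


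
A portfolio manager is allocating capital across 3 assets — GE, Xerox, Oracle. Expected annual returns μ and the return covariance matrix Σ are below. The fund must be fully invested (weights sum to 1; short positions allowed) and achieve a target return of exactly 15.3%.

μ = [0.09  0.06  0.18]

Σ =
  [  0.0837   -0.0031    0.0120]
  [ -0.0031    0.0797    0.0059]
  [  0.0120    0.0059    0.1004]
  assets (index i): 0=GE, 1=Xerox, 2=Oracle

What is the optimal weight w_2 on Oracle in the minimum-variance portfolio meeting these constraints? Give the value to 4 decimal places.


0.7233

g=Σ⁻¹μ = [0.8632  0.6642  1.6506]
h=Σ⁻¹𝟙 = [11.2765  12.4021  7.8836]
a=μᵀg=0.414654  b=𝟙ᵀg=3.178051  c=𝟙ᵀh=31.562130  D=ac−b²=2.987370
λ₁=(c·0.153−b)/D = (31.562130·0.153−3.178051)/2.987370 = 0.552645
λ₂=(a−b·0.153)/D = (0.414654−3.178051·0.153)/2.987370 = -0.023963
w* = 0.552645·g + -0.023963·h:
  w_0 = 0.552645·0.8632 + -0.023963·11.2765 = 0.2068  (GE)
  w_1 = 0.552645·0.6642 + -0.023963·12.4021 = 0.0699  (Xerox)
  w_2 = 0.552645·1.6506 + -0.023963·7.8836 = 0.7233  (Oracle)
Σw_i=1.0000  μᵀw=0.1530
σ²=wᵀΣw=λ₁·μ_p+λ₂ = 0.552645·0.153 + -0.023963 = 0.060591 ≈ 0.0606


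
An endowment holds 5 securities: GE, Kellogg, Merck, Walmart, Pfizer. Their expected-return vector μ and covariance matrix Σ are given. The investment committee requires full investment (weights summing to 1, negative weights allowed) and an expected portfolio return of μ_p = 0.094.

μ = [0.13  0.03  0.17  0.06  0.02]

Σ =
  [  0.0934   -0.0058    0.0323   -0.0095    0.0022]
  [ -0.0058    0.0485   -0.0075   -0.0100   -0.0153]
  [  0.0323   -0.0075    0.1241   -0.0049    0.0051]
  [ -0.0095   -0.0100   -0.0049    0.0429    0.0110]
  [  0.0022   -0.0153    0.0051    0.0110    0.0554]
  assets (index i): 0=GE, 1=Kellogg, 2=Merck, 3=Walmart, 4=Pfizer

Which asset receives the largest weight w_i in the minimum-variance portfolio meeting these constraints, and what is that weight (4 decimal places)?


Walmart (0.3524)

u=Σ⁻¹μ = [1.2769  1.4491  1.2010  2.1099  0.1810]
v=Σ⁻¹𝟙 = [13.0324  36.0689  7.1760  30.0740  20.8623]
a=μᵀu=0.543846  b=𝟙ᵀu=6.217868  c=𝟙ᵀv=107.213440  D=ac−b²=19.645708
λ₁=(c·0.094−b)/D = (107.213440·0.094−6.217868)/19.645708 = 0.196491
λ₂=(a−b·0.094)/D = (0.543846−6.217868·0.094)/19.645708 = -0.002068
w* = 0.196491·u + -0.002068·v:
  w_0 = 0.196491·1.2769 + -0.002068·13.0324 = 0.2239  (GE)
  w_1 = 0.196491·1.4491 + -0.002068·36.0689 = 0.2101  (Kellogg)
  w_2 = 0.196491·1.2010 + -0.002068·7.1760 = 0.2211  (Merck)
  w_3 = 0.196491·2.1099 + -0.002068·30.0740 = 0.3524  (Walmart)
  w_4 = 0.196491·0.1810 + -0.002068·20.8623 = -0.0076  (Pfizer)
Σw_i=1.0000  μᵀw=0.0940
σ²=wᵀΣw=λ₁·μ_p+λ₂ = 0.196491·0.094 + -0.002068 = 0.016402 ≈ 0.0164


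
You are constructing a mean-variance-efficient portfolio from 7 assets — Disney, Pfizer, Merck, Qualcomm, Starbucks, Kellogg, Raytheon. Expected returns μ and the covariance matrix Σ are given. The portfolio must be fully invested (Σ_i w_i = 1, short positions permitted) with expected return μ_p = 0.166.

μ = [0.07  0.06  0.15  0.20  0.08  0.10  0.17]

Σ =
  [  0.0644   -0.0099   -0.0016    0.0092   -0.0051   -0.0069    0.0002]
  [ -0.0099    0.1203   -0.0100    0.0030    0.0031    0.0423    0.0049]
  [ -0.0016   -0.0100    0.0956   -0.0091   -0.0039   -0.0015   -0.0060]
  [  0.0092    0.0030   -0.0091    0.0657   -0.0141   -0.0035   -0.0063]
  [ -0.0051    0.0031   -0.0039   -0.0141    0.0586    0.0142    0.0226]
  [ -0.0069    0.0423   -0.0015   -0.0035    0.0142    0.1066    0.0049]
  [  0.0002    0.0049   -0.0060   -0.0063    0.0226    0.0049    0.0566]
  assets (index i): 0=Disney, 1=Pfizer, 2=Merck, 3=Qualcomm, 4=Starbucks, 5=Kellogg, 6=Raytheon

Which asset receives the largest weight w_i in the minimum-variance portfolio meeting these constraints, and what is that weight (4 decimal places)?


p=Σ⁻¹μ = [0.7921  0.2287  2.2220  3.8062  1.0897  0.7654  3.1387]
q=Σ⁻¹𝟙 = [16.1118  7.5064  15.0543  20.0157  17.4329  5.3779  13.3584]
a=μᵀp=1.861006  b=𝟙ᵀp=12.042843  c=𝟙ᵀq=94.857372  D=ac−b²=31.500060
λ₁=(c·0.166−b)/D = (94.857372·0.166−12.042843)/31.500060 = 0.117571
λ₂=(a−b·0.166)/D = (1.861006−12.042843·0.166)/31.500060 = -0.004384
w* = 0.117571·p + -0.004384·q:
  w_0 = 0.117571·0.7921 + -0.004384·16.1118 = 0.0225  (Disney)
  w_1 = 0.117571·0.2287 + -0.004384·7.5064 = -0.0060  (Pfizer)
  w_2 = 0.117571·2.2220 + -0.004384·15.0543 = 0.1952  (Merck)
  w_3 = 0.117571·3.8062 + -0.004384·20.0157 = 0.3597  (Qualcomm)
  w_4 = 0.117571·1.0897 + -0.004384·17.4329 = 0.0517  (Starbucks)
  w_5 = 0.117571·0.7654 + -0.004384·5.3779 = 0.0664  (Kellogg)
  w_6 = 0.117571·3.1387 + -0.004384·13.3584 = 0.3105  (Raytheon)
Σw_i=1.0000  μᵀw=0.1660
σ²=wᵀΣw=λ₁·μ_p+λ₂ = 0.117571·0.166 + -0.004384 = 0.015132 ≈ 0.0151

Qualcomm (0.3597)


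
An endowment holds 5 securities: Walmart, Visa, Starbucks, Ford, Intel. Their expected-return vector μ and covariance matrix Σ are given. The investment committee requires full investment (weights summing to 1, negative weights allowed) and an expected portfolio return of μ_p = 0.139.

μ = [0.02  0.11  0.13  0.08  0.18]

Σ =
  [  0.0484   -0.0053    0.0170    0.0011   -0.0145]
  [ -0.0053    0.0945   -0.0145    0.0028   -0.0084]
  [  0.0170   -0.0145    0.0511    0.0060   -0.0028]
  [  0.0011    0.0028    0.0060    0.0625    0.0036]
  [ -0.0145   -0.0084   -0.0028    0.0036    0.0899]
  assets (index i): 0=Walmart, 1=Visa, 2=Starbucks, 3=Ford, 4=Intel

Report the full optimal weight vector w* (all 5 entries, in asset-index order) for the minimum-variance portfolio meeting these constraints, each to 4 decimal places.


-0.0258  0.2326  0.4117  0.0827  0.2989

p=Σ⁻¹μ = [0.2131  1.8186  3.0227  0.7739  2.2697]
q=Σ⁻¹𝟙 = [21.1127  15.3183  16.3047  12.4571  15.9690]
a=μᵀp=1.067705  b=𝟙ᵀp=8.097863  c=𝟙ᵀq=81.161767  D=ac−b²=21.081423
λ₁=(c·0.139−b)/D = (81.161767·0.139−8.097863)/21.081423 = 0.151016
λ₂=(a−b·0.139)/D = (1.067705−8.097863·0.139)/21.081423 = -0.002746
w* = 0.151016·p + -0.002746·q:
  w_0 = 0.151016·0.2131 + -0.002746·21.1127 = -0.0258  (Walmart)
  w_1 = 0.151016·1.8186 + -0.002746·15.3183 = 0.2326  (Visa)
  w_2 = 0.151016·3.0227 + -0.002746·16.3047 = 0.4117  (Starbucks)
  w_3 = 0.151016·0.7739 + -0.002746·12.4571 = 0.0827  (Ford)
  w_4 = 0.151016·2.2697 + -0.002746·15.9690 = 0.2989  (Intel)
Σw_i=1.0000  μᵀw=0.1390
σ²=wᵀΣw=λ₁·μ_p+λ₂ = 0.151016·0.139 + -0.002746 = 0.018245 ≈ 0.0182


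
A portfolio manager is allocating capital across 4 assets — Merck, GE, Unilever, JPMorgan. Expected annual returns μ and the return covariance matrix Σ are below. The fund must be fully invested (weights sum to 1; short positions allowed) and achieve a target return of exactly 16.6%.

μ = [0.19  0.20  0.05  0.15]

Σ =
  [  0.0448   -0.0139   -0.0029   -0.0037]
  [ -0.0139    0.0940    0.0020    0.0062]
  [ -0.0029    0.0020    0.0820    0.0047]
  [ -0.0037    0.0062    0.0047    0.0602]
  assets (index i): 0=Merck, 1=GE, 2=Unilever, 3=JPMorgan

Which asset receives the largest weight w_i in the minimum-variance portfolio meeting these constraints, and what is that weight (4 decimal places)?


Merck (0.4368)

g=Σ⁻¹μ = [5.3350  2.7397  0.5888  2.4915]
h=Σ⁻¹𝟙 = [28.6272  13.5590  11.9574  16.0408]
a=μᵀg=1.964748  b=𝟙ᵀg=11.154963  c=𝟙ᵀh=70.184439  D=ac−b²=13.461570
λ₁=(c·0.166−b)/D = (70.184439·0.166−11.154963)/13.461570 = 0.036820
λ₂=(a−b·0.166)/D = (1.964748−11.154963·0.166)/13.461570 = 0.008396
w* = 0.036820·g + 0.008396·h:
  w_0 = 0.036820·5.3350 + 0.008396·28.6272 = 0.4368  (Merck)
  w_1 = 0.036820·2.7397 + 0.008396·13.5590 = 0.2147  (GE)
  w_2 = 0.036820·0.5888 + 0.008396·11.9574 = 0.1221  (Unilever)
  w_3 = 0.036820·2.4915 + 0.008396·16.0408 = 0.2264  (JPMorgan)
Σw_i=1.0000  μᵀw=0.1660
σ²=wᵀΣw=λ₁·μ_p+λ₂ = 0.036820·0.166 + 0.008396 = 0.014508 ≈ 0.0145


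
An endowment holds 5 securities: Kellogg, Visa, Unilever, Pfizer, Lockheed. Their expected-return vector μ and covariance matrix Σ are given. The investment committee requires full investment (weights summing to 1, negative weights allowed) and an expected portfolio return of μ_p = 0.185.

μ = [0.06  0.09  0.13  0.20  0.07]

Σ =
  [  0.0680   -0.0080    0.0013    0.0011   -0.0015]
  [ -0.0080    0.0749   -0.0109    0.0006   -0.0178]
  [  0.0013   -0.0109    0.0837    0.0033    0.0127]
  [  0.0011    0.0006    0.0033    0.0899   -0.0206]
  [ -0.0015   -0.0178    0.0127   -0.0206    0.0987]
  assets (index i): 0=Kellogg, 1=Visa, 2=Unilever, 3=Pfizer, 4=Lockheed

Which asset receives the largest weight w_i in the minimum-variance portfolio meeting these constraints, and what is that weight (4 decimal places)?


x=Σ⁻¹μ = [1.0611  1.8373  1.4693  2.4621  1.3815]
y=Σ⁻¹𝟙 = [17.0046  20.4047  11.4400  13.9114  15.5015]
a=μᵀx=1.009152  b=𝟙ᵀx=8.211278  c=𝟙ᵀy=78.262199  D=ac−b²=11.553377
λ₁=(c·0.185−b)/D = (78.262199·0.185−8.211278)/11.553377 = 0.542459
λ₂=(a−b·0.185)/D = (1.009152−8.211278·0.185)/11.553377 = -0.044137
w* = 0.542459·x + -0.044137·y:
  w_0 = 0.542459·1.0611 + -0.044137·17.0046 = -0.1750  (Kellogg)
  w_1 = 0.542459·1.8373 + -0.044137·20.4047 = 0.0961  (Visa)
  w_2 = 0.542459·1.4693 + -0.044137·11.4400 = 0.2921  (Unilever)
  w_3 = 0.542459·2.4621 + -0.044137·13.9114 = 0.7216  (Pfizer)
  w_4 = 0.542459·1.3815 + -0.044137·15.5015 = 0.0652  (Lockheed)
Σw_i=1.0000  μᵀw=0.1850
σ²=wᵀΣw=λ₁·μ_p+λ₂ = 0.542459·0.185 + -0.044137 = 0.056218 ≈ 0.0562

Pfizer (0.7216)


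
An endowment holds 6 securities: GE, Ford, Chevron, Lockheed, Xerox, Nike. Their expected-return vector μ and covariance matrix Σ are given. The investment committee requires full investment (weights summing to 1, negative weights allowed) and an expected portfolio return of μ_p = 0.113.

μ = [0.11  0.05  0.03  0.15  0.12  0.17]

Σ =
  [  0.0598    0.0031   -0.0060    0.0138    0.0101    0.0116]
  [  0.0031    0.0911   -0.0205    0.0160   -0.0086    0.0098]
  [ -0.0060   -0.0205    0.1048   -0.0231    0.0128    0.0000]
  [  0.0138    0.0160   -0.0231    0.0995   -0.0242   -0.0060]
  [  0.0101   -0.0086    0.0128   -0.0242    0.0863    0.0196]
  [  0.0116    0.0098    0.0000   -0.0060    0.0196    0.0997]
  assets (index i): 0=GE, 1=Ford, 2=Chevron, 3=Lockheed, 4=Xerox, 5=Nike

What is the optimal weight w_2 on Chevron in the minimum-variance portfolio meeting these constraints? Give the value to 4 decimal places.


0.1466

p=Σ⁻¹μ = [0.9334  0.3119  0.6468  1.9114  1.4347  1.3988]
q=Σ⁻¹𝟙 = [11.3702  11.9001  13.9632  12.9977  11.6469  6.0300]
a=μᵀp=0.834347  b=𝟙ᵀp=6.637016  c=𝟙ᵀq=67.908189  D=ac−b²=12.609034
λ₁=(c·0.113−b)/D = (67.908189·0.113−6.637016)/12.609034 = 0.082212
λ₂=(a−b·0.113)/D = (0.834347−6.637016·0.113)/12.609034 = 0.006691
w* = 0.082212·p + 0.006691·q:
  w_0 = 0.082212·0.9334 + 0.006691·11.3702 = 0.1528  (GE)
  w_1 = 0.082212·0.3119 + 0.006691·11.9001 = 0.1053  (Ford)
  w_2 = 0.082212·0.6468 + 0.006691·13.9632 = 0.1466  (Chevron)
  w_3 = 0.082212·1.9114 + 0.006691·12.9977 = 0.2441  (Lockheed)
  w_4 = 0.082212·1.4347 + 0.006691·11.6469 = 0.1959  (Xerox)
  w_5 = 0.082212·1.3988 + 0.006691·6.0300 = 0.1553  (Nike)
Σw_i=1.0000  μᵀw=0.1130
σ²=wᵀΣw=λ₁·μ_p+λ₂ = 0.082212·0.113 + 0.006691 = 0.015981 ≈ 0.0160


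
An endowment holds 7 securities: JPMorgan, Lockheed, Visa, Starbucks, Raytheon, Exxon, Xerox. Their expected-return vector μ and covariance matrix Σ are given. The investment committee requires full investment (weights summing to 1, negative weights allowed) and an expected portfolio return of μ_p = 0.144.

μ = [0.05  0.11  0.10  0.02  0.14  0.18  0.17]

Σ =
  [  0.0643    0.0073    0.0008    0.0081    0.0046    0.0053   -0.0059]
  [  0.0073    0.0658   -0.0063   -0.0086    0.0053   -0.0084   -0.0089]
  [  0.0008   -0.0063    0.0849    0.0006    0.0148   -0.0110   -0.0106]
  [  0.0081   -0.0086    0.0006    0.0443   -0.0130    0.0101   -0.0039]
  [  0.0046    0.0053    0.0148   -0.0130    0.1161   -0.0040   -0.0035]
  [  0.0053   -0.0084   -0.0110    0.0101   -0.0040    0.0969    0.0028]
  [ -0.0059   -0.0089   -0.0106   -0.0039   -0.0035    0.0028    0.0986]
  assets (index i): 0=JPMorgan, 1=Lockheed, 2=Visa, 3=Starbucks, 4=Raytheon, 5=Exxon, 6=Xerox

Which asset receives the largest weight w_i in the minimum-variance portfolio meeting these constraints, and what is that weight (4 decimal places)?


u=Σ⁻¹μ = [0.3202  2.3862  1.6990  0.8599  1.1024  2.1334  2.1539]
v=Σ⁻¹𝟙 = [9.4491  21.7104  14.7972  26.4930  9.1532  10.5383  15.3314]
a=μᵀu=1.370094  b=𝟙ᵀu=10.654870  c=𝟙ᵀv=107.472730  D=ac−b²=33.721458
λ₁=(c·0.144−b)/D = (107.472730·0.144−10.654870)/33.721458 = 0.142971
λ₂=(a−b·0.144)/D = (1.370094−10.654870·0.144)/33.721458 = -0.004870
w* = 0.142971·u + -0.004870·v:
  w_0 = 0.142971·0.3202 + -0.004870·9.4491 = -0.0002  (JPMorgan)
  w_1 = 0.142971·2.3862 + -0.004870·21.7104 = 0.2354  (Lockheed)
  w_2 = 0.142971·1.6990 + -0.004870·14.7972 = 0.1709  (Visa)
  w_3 = 0.142971·0.8599 + -0.004870·26.4930 = -0.0061  (Starbucks)
  w_4 = 0.142971·1.1024 + -0.004870·9.1532 = 0.1130  (Raytheon)
  w_5 = 0.142971·2.1334 + -0.004870·10.5383 = 0.2537  (Exxon)
  w_6 = 0.142971·2.1539 + -0.004870·15.3314 = 0.2333  (Xerox)
Σw_i=1.0000  μᵀw=0.1440
σ²=wᵀΣw=λ₁·μ_p+λ₂ = 0.142971·0.144 + -0.004870 = 0.015718 ≈ 0.0157

Exxon (0.2537)


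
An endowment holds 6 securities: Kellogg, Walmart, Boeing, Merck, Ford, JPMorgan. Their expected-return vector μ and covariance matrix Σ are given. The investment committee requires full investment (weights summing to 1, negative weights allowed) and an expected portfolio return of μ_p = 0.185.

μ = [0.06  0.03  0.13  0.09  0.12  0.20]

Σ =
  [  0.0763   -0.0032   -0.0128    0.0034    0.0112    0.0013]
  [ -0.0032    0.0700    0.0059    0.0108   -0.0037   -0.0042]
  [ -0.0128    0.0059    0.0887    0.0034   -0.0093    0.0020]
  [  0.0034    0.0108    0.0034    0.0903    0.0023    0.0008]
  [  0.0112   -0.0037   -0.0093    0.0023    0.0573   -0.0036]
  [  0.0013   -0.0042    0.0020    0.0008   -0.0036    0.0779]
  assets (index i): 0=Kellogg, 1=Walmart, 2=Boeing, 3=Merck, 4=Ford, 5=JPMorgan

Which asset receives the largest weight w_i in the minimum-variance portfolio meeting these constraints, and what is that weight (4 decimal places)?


p=Σ⁻¹μ = [0.6581  0.4837  1.6918  0.7656  2.4067  2.6424]
q=Σ⁻¹𝟙 = [12.6508  14.3431  13.4911  7.7768  18.6521  13.8349]
a=μᵀp=1.160126  b=𝟙ᵀp=8.648327  c=𝟙ᵀq=80.748755  D=ac−b²=18.885186
λ₁=(c·0.185−b)/D = (80.748755·0.185−8.648327)/18.885186 = 0.333075
λ₂=(a−b·0.185)/D = (1.160126−8.648327·0.185)/18.885186 = -0.023289
w* = 0.333075·p + -0.023289·q:
  w_0 = 0.333075·0.6581 + -0.023289·12.6508 = -0.0754  (Kellogg)
  w_1 = 0.333075·0.4837 + -0.023289·14.3431 = -0.1729  (Walmart)
  w_2 = 0.333075·1.6918 + -0.023289·13.4911 = 0.2493  (Boeing)
  w_3 = 0.333075·0.7656 + -0.023289·7.7768 = 0.0739  (Merck)
  w_4 = 0.333075·2.4067 + -0.023289·18.6521 = 0.3672  (Ford)
  w_5 = 0.333075·2.6424 + -0.023289·13.8349 = 0.5579  (JPMorgan)
Σw_i=1.0000  μᵀw=0.1850
σ²=wᵀΣw=λ₁·μ_p+λ₂ = 0.333075·0.185 + -0.023289 = 0.038330 ≈ 0.0383

JPMorgan (0.5579)


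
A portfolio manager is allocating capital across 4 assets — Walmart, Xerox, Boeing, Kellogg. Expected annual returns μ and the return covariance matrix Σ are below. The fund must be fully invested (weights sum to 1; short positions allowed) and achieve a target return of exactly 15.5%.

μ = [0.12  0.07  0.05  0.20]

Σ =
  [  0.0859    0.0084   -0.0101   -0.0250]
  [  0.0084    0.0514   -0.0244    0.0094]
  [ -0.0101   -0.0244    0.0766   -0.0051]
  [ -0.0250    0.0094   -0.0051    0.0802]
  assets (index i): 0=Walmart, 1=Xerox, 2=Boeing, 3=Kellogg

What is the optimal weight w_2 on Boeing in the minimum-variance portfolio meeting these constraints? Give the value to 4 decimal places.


u=Σ⁻¹μ = [2.4034  1.1119  1.5376  3.2104]
v=Σ⁻¹𝟙 = [16.7744  25.3280  24.4186  16.2819]
a=μᵀu=1.085194  b=𝟙ᵀu=8.263203  c=𝟙ᵀv=82.802876  D=ac−b²=21.576656
λ₁=(c·0.155−b)/D = (82.802876·0.155−8.263203)/21.576656 = 0.211861
λ₂=(a−b·0.155)/D = (1.085194−8.263203·0.155)/21.576656 = -0.009065
w* = 0.211861·u + -0.009065·v:
  w_0 = 0.211861·2.4034 + -0.009065·16.7744 = 0.3571  (Walmart)
  w_1 = 0.211861·1.1119 + -0.009065·25.3280 = 0.0060  (Xerox)
  w_2 = 0.211861·1.5376 + -0.009065·24.4186 = 0.1044  (Boeing)
  w_3 = 0.211861·3.2104 + -0.009065·16.2819 = 0.5326  (Kellogg)
Σw_i=1.0000  μᵀw=0.1550
σ²=wᵀΣw=λ₁·μ_p+λ₂ = 0.211861·0.155 + -0.009065 = 0.023773 ≈ 0.0238

0.1044


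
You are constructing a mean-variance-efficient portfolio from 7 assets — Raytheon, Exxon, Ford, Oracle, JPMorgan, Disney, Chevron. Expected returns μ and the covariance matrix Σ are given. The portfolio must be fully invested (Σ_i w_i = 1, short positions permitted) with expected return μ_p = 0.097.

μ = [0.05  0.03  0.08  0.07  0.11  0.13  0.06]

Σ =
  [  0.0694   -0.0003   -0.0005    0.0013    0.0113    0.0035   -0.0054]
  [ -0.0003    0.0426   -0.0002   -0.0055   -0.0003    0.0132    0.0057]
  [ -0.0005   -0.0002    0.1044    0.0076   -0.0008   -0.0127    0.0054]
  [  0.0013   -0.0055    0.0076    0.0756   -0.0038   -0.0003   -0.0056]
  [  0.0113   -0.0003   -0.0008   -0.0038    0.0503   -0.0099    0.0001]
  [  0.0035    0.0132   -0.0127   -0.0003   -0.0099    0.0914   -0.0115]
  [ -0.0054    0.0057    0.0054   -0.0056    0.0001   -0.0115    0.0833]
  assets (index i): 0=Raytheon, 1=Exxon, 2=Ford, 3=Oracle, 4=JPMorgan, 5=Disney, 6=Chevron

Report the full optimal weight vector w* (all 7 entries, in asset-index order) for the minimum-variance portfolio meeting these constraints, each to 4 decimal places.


0.0316  0.0118  0.1141  0.1333  0.3336  0.2483  0.1274

x=Σ⁻¹μ = [0.2654  0.1327  0.8937  1.0539  2.5995  1.9286  1.0045]
y=Σ⁻¹𝟙 = [11.1918  19.9123  9.5788  15.6516  21.3596  13.0404  13.5737]
a=μᵀx=0.759438  b=𝟙ᵀx=7.878100  c=𝟙ᵀy=104.308103  D=ac−b²=17.151037
λ₁=(c·0.097−b)/D = (104.308103·0.097−7.878100)/17.151037 = 0.130592
λ₂=(a−b·0.097)/D = (0.759438−7.878100·0.097)/17.151037 = -0.000276
w* = 0.130592·x + -0.000276·y:
  w_0 = 0.130592·0.2654 + -0.000276·11.1918 = 0.0316  (Raytheon)
  w_1 = 0.130592·0.1327 + -0.000276·19.9123 = 0.0118  (Exxon)
  w_2 = 0.130592·0.8937 + -0.000276·9.5788 = 0.1141  (Ford)
  w_3 = 0.130592·1.0539 + -0.000276·15.6516 = 0.1333  (Oracle)
  w_4 = 0.130592·2.5995 + -0.000276·21.3596 = 0.3336  (JPMorgan)
  w_5 = 0.130592·1.9286 + -0.000276·13.0404 = 0.2483  (Disney)
  w_6 = 0.130592·1.0045 + -0.000276·13.5737 = 0.1274  (Chevron)
Σw_i=1.0000  μᵀw=0.0970
σ²=wᵀΣw=λ₁·μ_p+λ₂ = 0.130592·0.097 + -0.000276 = 0.012391 ≈ 0.0124


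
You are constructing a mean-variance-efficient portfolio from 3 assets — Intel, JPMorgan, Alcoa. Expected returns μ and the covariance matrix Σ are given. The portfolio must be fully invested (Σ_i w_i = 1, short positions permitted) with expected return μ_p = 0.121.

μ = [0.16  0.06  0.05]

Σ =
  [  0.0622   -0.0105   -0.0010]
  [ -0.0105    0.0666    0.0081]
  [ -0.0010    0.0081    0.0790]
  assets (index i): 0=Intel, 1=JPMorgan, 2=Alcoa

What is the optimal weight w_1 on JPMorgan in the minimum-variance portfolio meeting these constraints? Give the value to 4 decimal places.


0.2713

x=Σ⁻¹μ = [2.7965  1.2764  0.5374]
y=Σ⁻¹𝟙 = [19.0695  16.6604  11.1914]
a=μᵀx=0.550891  b=𝟙ᵀx=4.610317  c=𝟙ᵀy=46.921294  D=ac−b²=4.593481
λ₁=(c·0.121−b)/D = (46.921294·0.121−4.610317)/4.593481 = 0.232320
λ₂=(a−b·0.121)/D = (0.550891−4.610317·0.121)/4.593481 = -0.001515
w* = 0.232320·x + -0.001515·y:
  w_0 = 0.232320·2.7965 + -0.001515·19.0695 = 0.6208  (Intel)
  w_1 = 0.232320·1.2764 + -0.001515·16.6604 = 0.2713  (JPMorgan)
  w_2 = 0.232320·0.5374 + -0.001515·11.1914 = 0.1079  (Alcoa)
Σw_i=1.0000  μᵀw=0.1210
σ²=wᵀΣw=λ₁·μ_p+λ₂ = 0.232320·0.121 + -0.001515 = 0.026596 ≈ 0.0266


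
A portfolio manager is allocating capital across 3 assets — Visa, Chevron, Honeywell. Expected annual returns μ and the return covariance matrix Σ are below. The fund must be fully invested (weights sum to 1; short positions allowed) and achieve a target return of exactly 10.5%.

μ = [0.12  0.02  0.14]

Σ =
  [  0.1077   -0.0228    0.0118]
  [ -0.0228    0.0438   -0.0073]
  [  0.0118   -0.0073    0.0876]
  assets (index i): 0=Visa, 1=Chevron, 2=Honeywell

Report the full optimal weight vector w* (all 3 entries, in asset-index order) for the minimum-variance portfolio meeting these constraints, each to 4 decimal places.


g=Σ⁻¹μ = [1.2318  1.3554  1.5452]
h=Σ⁻¹𝟙 = [14.8543  32.5851  12.1300]
a=μᵀg=0.391255  b=𝟙ᵀg=4.132419  c=𝟙ᵀh=59.569392  D=ac−b²=6.229961
λ₁=(c·0.105−b)/D = (59.569392·0.105−4.132419)/6.229961 = 0.340671
λ₂=(a−b·0.105)/D = (0.391255−4.132419·0.105)/6.229961 = -0.006846
w* = 0.340671·g + -0.006846·h:
  w_0 = 0.340671·1.2318 + -0.006846·14.8543 = 0.3180  (Visa)
  w_1 = 0.340671·1.3554 + -0.006846·32.5851 = 0.2387  (Chevron)
  w_2 = 0.340671·1.5452 + -0.006846·12.1300 = 0.4434  (Honeywell)
Σw_i=1.0000  μᵀw=0.1050
σ²=wᵀΣw=λ₁·μ_p+λ₂ = 0.340671·0.105 + -0.006846 = 0.028925 ≈ 0.0289

0.3180  0.2387  0.4434


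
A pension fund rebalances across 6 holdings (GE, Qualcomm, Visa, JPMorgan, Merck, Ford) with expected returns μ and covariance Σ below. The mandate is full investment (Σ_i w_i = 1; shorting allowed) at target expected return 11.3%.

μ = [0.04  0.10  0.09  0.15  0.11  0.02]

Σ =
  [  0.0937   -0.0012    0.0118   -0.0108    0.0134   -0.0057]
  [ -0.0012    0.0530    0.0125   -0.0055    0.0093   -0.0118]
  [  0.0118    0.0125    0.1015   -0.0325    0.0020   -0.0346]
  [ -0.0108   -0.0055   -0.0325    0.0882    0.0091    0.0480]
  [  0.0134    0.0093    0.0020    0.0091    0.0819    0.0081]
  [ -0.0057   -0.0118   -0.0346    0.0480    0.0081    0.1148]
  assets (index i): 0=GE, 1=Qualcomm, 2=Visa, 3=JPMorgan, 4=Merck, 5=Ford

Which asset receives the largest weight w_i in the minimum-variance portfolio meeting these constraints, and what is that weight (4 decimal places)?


x=Σ⁻¹μ = [0.4279  1.6295  1.2856  2.4169  0.8196  -0.3179]
y=Σ⁻¹𝟙 = [10.4523  18.3247  13.6527  13.1196  5.7042  9.3401]
a=μᵀx=0.742096  b=𝟙ᵀx=6.261506  c=𝟙ᵀy=70.593619  D=ac−b²=13.180803
λ₁=(c·0.113−b)/D = (70.593619·0.113−6.261506)/13.180803 = 0.130157
λ₂=(a−b·0.113)/D = (0.742096−6.261506·0.113)/13.180803 = 0.002621
w* = 0.130157·x + 0.002621·y:
  w_0 = 0.130157·0.4279 + 0.002621·10.4523 = 0.0831  (GE)
  w_1 = 0.130157·1.6295 + 0.002621·18.3247 = 0.2601  (Qualcomm)
  w_2 = 0.130157·1.2856 + 0.002621·13.6527 = 0.2031  (Visa)
  w_3 = 0.130157·2.4169 + 0.002621·13.1196 = 0.3490  (JPMorgan)
  w_4 = 0.130157·0.8196 + 0.002621·5.7042 = 0.1216  (Merck)
  w_5 = 0.130157·-0.3179 + 0.002621·9.3401 = -0.0169  (Ford)
Σw_i=1.0000  μᵀw=0.1130
σ²=wᵀΣw=λ₁·μ_p+λ₂ = 0.130157·0.113 + 0.002621 = 0.017329 ≈ 0.0173

JPMorgan (0.3490)


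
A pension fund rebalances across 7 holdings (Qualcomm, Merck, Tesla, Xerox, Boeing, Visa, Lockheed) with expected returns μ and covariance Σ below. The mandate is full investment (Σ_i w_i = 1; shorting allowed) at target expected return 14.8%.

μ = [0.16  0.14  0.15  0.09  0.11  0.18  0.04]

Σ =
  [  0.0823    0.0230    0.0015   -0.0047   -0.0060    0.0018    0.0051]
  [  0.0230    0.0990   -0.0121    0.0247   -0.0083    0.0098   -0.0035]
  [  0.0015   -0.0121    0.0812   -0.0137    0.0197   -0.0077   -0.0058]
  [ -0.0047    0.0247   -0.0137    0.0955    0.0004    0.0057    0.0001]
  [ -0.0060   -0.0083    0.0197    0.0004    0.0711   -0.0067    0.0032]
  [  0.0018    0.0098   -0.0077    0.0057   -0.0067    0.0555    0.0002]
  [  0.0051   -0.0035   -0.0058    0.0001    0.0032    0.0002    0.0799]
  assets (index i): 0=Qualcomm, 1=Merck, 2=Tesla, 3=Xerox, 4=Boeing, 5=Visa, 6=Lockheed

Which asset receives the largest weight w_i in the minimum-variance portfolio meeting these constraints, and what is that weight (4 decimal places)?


Visa (0.3287)

x=Σ⁻¹μ = [1.7227  0.8520  2.0881  0.8957  1.5072  3.4148  0.5095]
y=Σ⁻¹𝟙 = [10.3763  6.5636  14.3891  10.1481  12.8843  18.9866  12.6091]
a=μᵀx=1.589573  b=𝟙ᵀx=10.990023  c=𝟙ᵀy=85.957044  D=ac−b²=15.854410
λ₁=(c·0.148−b)/D = (85.957044·0.148−10.990023)/15.854410 = 0.109220
λ₂=(a−b·0.148)/D = (1.589573−10.990023·0.148)/15.854410 = -0.002331
w* = 0.109220·x + -0.002331·y:
  w_0 = 0.109220·1.7227 + -0.002331·10.3763 = 0.1640  (Qualcomm)
  w_1 = 0.109220·0.8520 + -0.002331·6.5636 = 0.0778  (Merck)
  w_2 = 0.109220·2.0881 + -0.002331·14.3891 = 0.1945  (Tesla)
  w_3 = 0.109220·0.8957 + -0.002331·10.1481 = 0.0742  (Xerox)
  w_4 = 0.109220·1.5072 + -0.002331·12.8843 = 0.1346  (Boeing)
  w_5 = 0.109220·3.4148 + -0.002331·18.9866 = 0.3287  (Visa)
  w_6 = 0.109220·0.5095 + -0.002331·12.6091 = 0.0263  (Lockheed)
Σw_i=1.0000  μᵀw=0.1480
σ²=wᵀΣw=λ₁·μ_p+λ₂ = 0.109220·0.148 + -0.002331 = 0.013834 ≈ 0.0138


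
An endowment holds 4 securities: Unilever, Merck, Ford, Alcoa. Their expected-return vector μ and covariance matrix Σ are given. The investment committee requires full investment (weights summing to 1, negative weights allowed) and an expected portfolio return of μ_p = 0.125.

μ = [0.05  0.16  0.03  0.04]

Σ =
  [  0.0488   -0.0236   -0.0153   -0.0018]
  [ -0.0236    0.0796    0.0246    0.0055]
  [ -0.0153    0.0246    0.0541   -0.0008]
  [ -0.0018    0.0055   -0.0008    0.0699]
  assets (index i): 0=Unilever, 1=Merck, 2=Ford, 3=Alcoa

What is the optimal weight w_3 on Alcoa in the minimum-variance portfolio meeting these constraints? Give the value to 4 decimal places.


u=Σ⁻¹μ = [2.3338  2.6708  0.0063  0.4223]
v=Σ⁻¹𝟙 = [35.2266  15.3179  21.6922  14.2563]
a=μᵀu=0.561105  b=𝟙ᵀu=5.433216  c=𝟙ᵀv=86.492999  D=ac−b²=19.011813
λ₁=(c·0.125−b)/D = (86.492999·0.125−5.433216)/19.011813 = 0.282898
λ₂=(a−b·0.125)/D = (0.561105−5.433216·0.125)/19.011813 = -0.006209
w* = 0.282898·u + -0.006209·v:
  w_0 = 0.282898·2.3338 + -0.006209·35.2266 = 0.4415  (Unilever)
  w_1 = 0.282898·2.6708 + -0.006209·15.3179 = 0.6605  (Merck)
  w_2 = 0.282898·0.0063 + -0.006209·21.6922 = -0.1329  (Ford)
  w_3 = 0.282898·0.4223 + -0.006209·14.2563 = 0.0309  (Alcoa)
Σw_i=1.0000  μᵀw=0.1250
σ²=wᵀΣw=λ₁·μ_p+λ₂ = 0.282898·0.125 + -0.006209 = 0.029153 ≈ 0.0292

0.0309


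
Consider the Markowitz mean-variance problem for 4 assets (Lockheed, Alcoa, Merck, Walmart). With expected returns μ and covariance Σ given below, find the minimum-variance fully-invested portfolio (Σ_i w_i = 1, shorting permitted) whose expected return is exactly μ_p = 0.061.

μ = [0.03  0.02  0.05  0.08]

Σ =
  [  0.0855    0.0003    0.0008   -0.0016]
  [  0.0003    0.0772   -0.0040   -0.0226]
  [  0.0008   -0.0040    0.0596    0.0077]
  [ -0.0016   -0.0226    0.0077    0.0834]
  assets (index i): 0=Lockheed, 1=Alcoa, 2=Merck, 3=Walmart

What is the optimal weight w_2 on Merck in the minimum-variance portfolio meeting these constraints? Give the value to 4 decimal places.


u=Σ⁻¹μ = [0.3617  0.6069  0.7375  1.0625]
v=Σ⁻¹𝟙 = [11.7778  18.3301  15.8193  15.7230]
a=μᵀu=0.144871  b=𝟙ᵀu=2.768739  c=𝟙ᵀv=61.650184  D=ac−b²=1.265394
λ₁=(c·0.061−b)/D = (61.650184·0.061−2.768739)/1.265394 = 0.783884
λ₂=(a−b·0.061)/D = (0.144871−2.768739·0.061)/1.265394 = -0.018984
w* = 0.783884·u + -0.018984·v:
  w_0 = 0.783884·0.3617 + -0.018984·11.7778 = 0.0600  (Lockheed)
  w_1 = 0.783884·0.6069 + -0.018984·18.3301 = 0.1278  (Alcoa)
  w_2 = 0.783884·0.7375 + -0.018984·15.8193 = 0.2778  (Merck)
  w_3 = 0.783884·1.0625 + -0.018984·15.7230 = 0.5344  (Walmart)
Σw_i=1.0000  μᵀw=0.0610
σ²=wᵀΣw=λ₁·μ_p+λ₂ = 0.783884·0.061 + -0.018984 = 0.028833 ≈ 0.0288

0.2778


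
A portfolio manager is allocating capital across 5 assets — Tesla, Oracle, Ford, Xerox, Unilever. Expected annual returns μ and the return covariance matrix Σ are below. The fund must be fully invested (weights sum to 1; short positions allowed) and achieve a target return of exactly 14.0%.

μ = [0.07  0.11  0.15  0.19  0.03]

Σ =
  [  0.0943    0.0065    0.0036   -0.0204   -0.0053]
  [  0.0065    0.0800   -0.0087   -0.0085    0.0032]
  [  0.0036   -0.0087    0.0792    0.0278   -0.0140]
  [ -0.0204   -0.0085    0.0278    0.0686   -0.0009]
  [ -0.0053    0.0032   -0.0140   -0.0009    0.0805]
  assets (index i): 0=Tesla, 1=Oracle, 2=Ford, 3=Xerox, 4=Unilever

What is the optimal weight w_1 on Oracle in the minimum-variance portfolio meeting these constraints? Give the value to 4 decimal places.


g=Σ⁻¹μ = [1.2476  1.6786  1.1097  2.9070  0.6136]
h=Σ⁻¹𝟙 = [13.6222  13.6652  10.3962  16.3021  14.7663]
a=μᵀg=1.009180  b=𝟙ᵀg=7.556542  c=𝟙ᵀh=68.752002  D=ac−b²=12.281797
λ₁=(c·0.140−b)/D = (68.752002·0.140−7.556542)/12.281797 = 0.168439
λ₂=(a−b·0.140)/D = (1.009180−7.556542·0.140)/12.281797 = -0.003968
w* = 0.168439·g + -0.003968·h:
  w_0 = 0.168439·1.2476 + -0.003968·13.6222 = 0.1561  (Tesla)
  w_1 = 0.168439·1.6786 + -0.003968·13.6652 = 0.2285  (Oracle)
  w_2 = 0.168439·1.1097 + -0.003968·10.3962 = 0.1457  (Ford)
  w_3 = 0.168439·2.9070 + -0.003968·16.3021 = 0.4250  (Xerox)
  w_4 = 0.168439·0.6136 + -0.003968·14.7663 = 0.0448  (Unilever)
Σw_i=1.0000  μᵀw=0.1400
σ²=wᵀΣw=λ₁·μ_p+λ₂ = 0.168439·0.140 + -0.003968 = 0.019613 ≈ 0.0196

0.2285


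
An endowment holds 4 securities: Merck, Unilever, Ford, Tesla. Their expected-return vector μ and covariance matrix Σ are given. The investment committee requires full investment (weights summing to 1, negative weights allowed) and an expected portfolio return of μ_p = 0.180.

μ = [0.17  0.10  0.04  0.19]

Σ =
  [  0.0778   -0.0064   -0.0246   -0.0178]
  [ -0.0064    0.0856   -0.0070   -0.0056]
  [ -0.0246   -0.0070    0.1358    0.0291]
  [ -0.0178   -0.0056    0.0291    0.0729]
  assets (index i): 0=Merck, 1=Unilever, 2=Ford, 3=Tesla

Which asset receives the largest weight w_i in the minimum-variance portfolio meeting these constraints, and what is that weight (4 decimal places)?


g=Σ⁻¹μ = [3.1729  1.6473  0.2216  3.4191]
h=Σ⁻¹𝟙 = [20.4989  14.9770  8.3006  16.5597]
a=μᵀg=1.362621  b=𝟙ᵀg=8.460875  c=𝟙ᵀh=60.336178  D=ac−b²=10.628951
λ₁=(c·0.180−b)/D = (60.336178·0.180−8.460875)/10.628951 = 0.225764
λ₂=(a−b·0.180)/D = (1.362621−8.460875·0.180)/10.628951 = -0.015085
w* = 0.225764·g + -0.015085·h:
  w_0 = 0.225764·3.1729 + -0.015085·20.4989 = 0.4071  (Merck)
  w_1 = 0.225764·1.6473 + -0.015085·14.9770 = 0.1460  (Unilever)
  w_2 = 0.225764·0.2216 + -0.015085·8.3006 = -0.0752  (Ford)
  w_3 = 0.225764·3.4191 + -0.015085·16.5597 = 0.5221  (Tesla)
Σw_i=1.0000  μᵀw=0.1800
σ²=wᵀΣw=λ₁·μ_p+λ₂ = 0.225764·0.180 + -0.015085 = 0.025553 ≈ 0.0256

Tesla (0.5221)


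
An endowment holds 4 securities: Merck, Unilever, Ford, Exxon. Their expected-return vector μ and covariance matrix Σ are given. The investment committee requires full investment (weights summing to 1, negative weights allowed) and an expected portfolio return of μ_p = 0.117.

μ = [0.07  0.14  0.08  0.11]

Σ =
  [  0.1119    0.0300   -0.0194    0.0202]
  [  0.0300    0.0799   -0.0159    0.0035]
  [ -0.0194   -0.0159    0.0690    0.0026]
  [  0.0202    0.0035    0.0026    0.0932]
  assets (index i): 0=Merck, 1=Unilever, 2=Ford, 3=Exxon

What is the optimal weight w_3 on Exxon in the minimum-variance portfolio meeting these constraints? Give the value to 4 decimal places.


x=Σ⁻¹μ = [0.1994  1.9567  1.6280  1.0181]
y=Σ⁻¹𝟙 = [7.2556  13.2735  19.2854  8.1206]
a=μᵀx=0.530132  b=𝟙ᵀx=4.802269  c=𝟙ᵀy=47.934994  D=ac−b²=2.350098
λ₁=(c·0.117−b)/D = (47.934994·0.117−4.802269)/2.350098 = 0.343018
λ₂=(a−b·0.117)/D = (0.530132−4.802269·0.117)/2.350098 = -0.013503
w* = 0.343018·x + -0.013503·y:
  w_0 = 0.343018·0.1994 + -0.013503·7.2556 = -0.0296  (Merck)
  w_1 = 0.343018·1.9567 + -0.013503·13.2735 = 0.4919  (Unilever)
  w_2 = 0.343018·1.6280 + -0.013503·19.2854 = 0.2980  (Ford)
  w_3 = 0.343018·1.0181 + -0.013503·8.1206 = 0.2396  (Exxon)
Σw_i=1.0000  μᵀw=0.1170
σ²=wᵀΣw=λ₁·μ_p+λ₂ = 0.343018·0.117 + -0.013503 = 0.026630 ≈ 0.0266

0.2396


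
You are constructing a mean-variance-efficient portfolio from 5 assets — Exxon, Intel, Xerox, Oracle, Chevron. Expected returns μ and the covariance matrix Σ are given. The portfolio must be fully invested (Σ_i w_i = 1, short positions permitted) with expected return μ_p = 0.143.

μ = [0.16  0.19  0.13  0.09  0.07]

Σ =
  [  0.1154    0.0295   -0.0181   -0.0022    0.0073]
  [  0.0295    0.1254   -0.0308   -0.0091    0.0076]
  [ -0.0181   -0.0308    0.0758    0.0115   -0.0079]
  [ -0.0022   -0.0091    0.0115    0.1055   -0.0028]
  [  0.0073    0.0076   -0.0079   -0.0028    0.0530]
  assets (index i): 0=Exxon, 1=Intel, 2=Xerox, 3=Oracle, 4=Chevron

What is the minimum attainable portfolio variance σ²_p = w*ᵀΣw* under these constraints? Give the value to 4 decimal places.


0.0193

p=Σ⁻¹μ = [1.2765  1.8790  2.8054  0.7714  1.3344]
q=Σ⁻¹𝟙 = [8.0627  10.4579  20.0746  8.8840  19.7194]
a=μᵀp=1.088780  b=𝟙ᵀp=8.066657  c=𝟙ᵀq=67.198625  D=ac−b²=8.093542
λ₁=(c·0.143−b)/D = (67.198625·0.143−8.066657)/8.093542 = 0.190615
λ₂=(a−b·0.143)/D = (1.088780−8.066657·0.143)/8.093542 = -0.008000
w* = 0.190615·p + -0.008000·q:
  w_0 = 0.190615·1.2765 + -0.008000·8.0627 = 0.1788  (Exxon)
  w_1 = 0.190615·1.8790 + -0.008000·10.4579 = 0.2745  (Intel)
  w_2 = 0.190615·2.8054 + -0.008000·20.0746 = 0.3741  (Xerox)
  w_3 = 0.190615·0.7714 + -0.008000·8.8840 = 0.0760  (Oracle)
  w_4 = 0.190615·1.3344 + -0.008000·19.7194 = 0.0966  (Chevron)
Σw_i=1.0000  μᵀw=0.1430
σ²=wᵀΣw=λ₁·μ_p+λ₂ = 0.190615·0.143 + -0.008000 = 0.019257 ≈ 0.0193


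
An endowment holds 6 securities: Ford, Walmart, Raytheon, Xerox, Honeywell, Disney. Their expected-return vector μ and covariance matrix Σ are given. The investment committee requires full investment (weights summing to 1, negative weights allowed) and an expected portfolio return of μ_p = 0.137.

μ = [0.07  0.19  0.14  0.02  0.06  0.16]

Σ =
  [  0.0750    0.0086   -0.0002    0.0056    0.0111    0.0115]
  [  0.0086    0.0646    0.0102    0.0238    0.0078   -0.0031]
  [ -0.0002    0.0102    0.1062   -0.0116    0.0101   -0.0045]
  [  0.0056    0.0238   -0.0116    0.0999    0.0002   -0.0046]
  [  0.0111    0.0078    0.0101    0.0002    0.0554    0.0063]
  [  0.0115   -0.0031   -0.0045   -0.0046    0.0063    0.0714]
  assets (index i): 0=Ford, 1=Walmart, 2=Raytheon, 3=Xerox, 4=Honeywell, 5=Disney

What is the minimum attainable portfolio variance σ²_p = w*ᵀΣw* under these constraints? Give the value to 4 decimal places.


p=Σ⁻¹μ = [0.2343  2.9342  1.0922  -0.2764  0.1556  2.3679]
q=Σ⁻¹𝟙 = [7.8539  8.8442  8.9876  9.0906  12.0578  13.2128]
a=μᵀp=1.109478  b=𝟙ᵀp=6.507766  c=𝟙ᵀq=60.046911  D=ac−b²=24.269700
λ₁=(c·0.137−b)/D = (60.046911·0.137−6.507766)/24.269700 = 0.070815
λ₂=(a−b·0.137)/D = (1.109478−6.507766·0.137)/24.269700 = 0.008979
w* = 0.070815·p + 0.008979·q:
  w_0 = 0.070815·0.2343 + 0.008979·7.8539 = 0.0871  (Ford)
  w_1 = 0.070815·2.9342 + 0.008979·8.8442 = 0.2872  (Walmart)
  w_2 = 0.070815·1.0922 + 0.008979·8.9876 = 0.1580  (Raytheon)
  w_3 = 0.070815·-0.2764 + 0.008979·9.0906 = 0.0620  (Xerox)
  w_4 = 0.070815·0.1556 + 0.008979·12.0578 = 0.1193  (Honeywell)
  w_5 = 0.070815·2.3679 + 0.008979·13.2128 = 0.2863  (Disney)
Σw_i=1.0000  μᵀw=0.1370
σ²=wᵀΣw=λ₁·μ_p+λ₂ = 0.070815·0.137 + 0.008979 = 0.018681 ≈ 0.0187

0.0187


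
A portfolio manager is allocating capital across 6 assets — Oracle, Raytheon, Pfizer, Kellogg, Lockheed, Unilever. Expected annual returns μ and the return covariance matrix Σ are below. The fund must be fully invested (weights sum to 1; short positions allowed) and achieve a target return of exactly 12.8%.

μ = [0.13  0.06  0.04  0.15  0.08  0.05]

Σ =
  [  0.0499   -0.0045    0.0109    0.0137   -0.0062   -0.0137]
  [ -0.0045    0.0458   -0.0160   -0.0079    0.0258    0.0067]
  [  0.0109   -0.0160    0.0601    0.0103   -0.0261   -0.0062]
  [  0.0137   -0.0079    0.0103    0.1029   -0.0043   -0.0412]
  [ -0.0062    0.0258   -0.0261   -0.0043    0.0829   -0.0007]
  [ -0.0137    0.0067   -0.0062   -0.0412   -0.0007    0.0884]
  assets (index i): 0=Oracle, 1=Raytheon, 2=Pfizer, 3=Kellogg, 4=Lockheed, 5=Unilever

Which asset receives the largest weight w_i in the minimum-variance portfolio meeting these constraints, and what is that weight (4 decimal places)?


g=Σ⁻¹μ = [2.6529  1.2900  0.8947  1.8971  1.1575  1.8351]
h=Σ⁻¹𝟙 = [20.2017  23.6382  25.4483  15.6883  15.2274  21.8686]
a=μᵀg=0.926988  b=𝟙ᵀg=9.727317  c=𝟙ᵀh=122.072585  D=ac−b²=18.539103
λ₁=(c·0.128−b)/D = (122.072585·0.128−9.727317)/18.539103 = 0.318137
λ₂=(a−b·0.128)/D = (0.926988−9.727317·0.128)/18.539103 = -0.017159
w* = 0.318137·g + -0.017159·h:
  w_0 = 0.318137·2.6529 + -0.017159·20.2017 = 0.4973  (Oracle)
  w_1 = 0.318137·1.2900 + -0.017159·23.6382 = 0.0048  (Raytheon)
  w_2 = 0.318137·0.8947 + -0.017159·25.4483 = -0.1520  (Pfizer)
  w_3 = 0.318137·1.8971 + -0.017159·15.6883 = 0.3344  (Kellogg)
  w_4 = 0.318137·1.1575 + -0.017159·15.2274 = 0.1070  (Lockheed)
  w_5 = 0.318137·1.8351 + -0.017159·21.8686 = 0.2086  (Unilever)
Σw_i=1.0000  μᵀw=0.1280
σ²=wᵀΣw=λ₁·μ_p+λ₂ = 0.318137·0.128 + -0.017159 = 0.023563 ≈ 0.0236

Oracle (0.4973)
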